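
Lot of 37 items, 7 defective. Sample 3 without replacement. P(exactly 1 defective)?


Hypergeometric: C(7,1)×C(30,2)/C(37,3)
= 7×435/7770 = 29/74

P(X=1) = 29/74 ≈ 39.19%


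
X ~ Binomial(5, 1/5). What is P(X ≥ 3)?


P(X ≥ 3) = Σ P(X=i) for i=3..5
P(X=3) = 32/625
P(X=4) = 4/625
P(X=5) = 1/3125
Sum = 181/3125

P(X ≥ 3) = 181/3125 ≈ 5.79%


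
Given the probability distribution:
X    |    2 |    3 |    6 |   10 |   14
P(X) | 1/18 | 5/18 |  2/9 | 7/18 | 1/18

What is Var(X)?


E[X] = 125/18
E[X²] = 121/2
Var(X) = E[X²] - (E[X])² = 121/2 - 15625/324 = 3977/324

Var(X) = 3977/324 ≈ 12.2747


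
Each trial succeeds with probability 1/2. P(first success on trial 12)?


Geometric: P(X=12) = (1-p)^(k-1)×p = (1/2)^11×1/2 = 1/4096

P(X=12) = 1/4096 ≈ 0.02%


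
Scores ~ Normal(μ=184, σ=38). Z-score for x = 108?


z = (x - μ)/σ = (108 - 184)/38 = -2.0

z = -2.0


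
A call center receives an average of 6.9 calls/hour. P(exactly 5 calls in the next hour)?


Poisson(λ=6.9): P(X=5) = e^(-λ)×λ^k/k!
= e^(-6.9) × 6.9^5 / 5!
≈ 0.001007785429 × 15640.31349 / 120 ≈ 0.131351

P(X=5) ≈ 0.131351 ≈ 13.14%


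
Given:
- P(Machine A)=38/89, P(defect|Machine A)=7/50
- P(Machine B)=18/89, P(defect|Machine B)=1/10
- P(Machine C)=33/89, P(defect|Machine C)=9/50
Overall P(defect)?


P(B) = Σ P(B|Aᵢ)×P(Aᵢ)
  7/50×38/89 = 133/2225
  1/10×18/89 = 9/445
  9/50×33/89 = 297/4450
Sum = 653/4450

P(defect) = 653/4450 ≈ 14.67%


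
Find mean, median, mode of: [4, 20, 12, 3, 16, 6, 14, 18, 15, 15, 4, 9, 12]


Sorted: [3, 4, 4, 6, 9, 12, 12, 14, 15, 15, 16, 18, 20]
Mean = 148/13
Median = 12
Freq: {4: 2, 20: 1, 12: 2, 3: 1, 16: 1, 6: 1, 14: 1, 18: 1, 15: 2, 9: 1}
Mode: [4, 12, 15]

Mean=148/13, Median=12, Mode=[4, 12, 15]


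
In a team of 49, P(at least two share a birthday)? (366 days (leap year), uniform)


P(all different) = Π(366-i)/366 for i=0..48
= 0.034553
P(match) = 1 - 0.034553 = 0.965447

P ≈ 0.9654 ≈ 96.54%


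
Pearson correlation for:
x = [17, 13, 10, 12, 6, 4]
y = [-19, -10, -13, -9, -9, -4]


n=6, Σx=62, Σy=-64, Σxy=-761, Σx²=754, Σy²=808
r = (6×(-761) - 62×(-64))/√((6×754 - 62²)(6×808 - (-64)²))
= -598/√(680×752) = -598/√511360 ≈ -598/715.0944 ≈ -0.8363

r ≈ -0.8363


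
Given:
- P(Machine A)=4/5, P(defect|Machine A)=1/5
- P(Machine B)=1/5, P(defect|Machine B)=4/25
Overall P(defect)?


P(B) = Σ P(B|Aᵢ)×P(Aᵢ)
  1/5×4/5 = 4/25
  4/25×1/5 = 4/125
Sum = 24/125

P(defect) = 24/125 ≈ 19.20%


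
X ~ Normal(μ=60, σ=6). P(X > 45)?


z = (45-60)/6 = -2.5
P(X > 45) = 1 - P(Z ≤ -2.5) = 1 - 0.0062 = 0.9938

P(X > 45) ≈ 0.9938


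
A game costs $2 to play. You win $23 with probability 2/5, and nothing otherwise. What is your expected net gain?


E[gain] = (23-2)×2/5 + (-2)×3/5
= 42/5 - 6/5 = 36/5

Expected net gain = $36/5 ≈ $7.20


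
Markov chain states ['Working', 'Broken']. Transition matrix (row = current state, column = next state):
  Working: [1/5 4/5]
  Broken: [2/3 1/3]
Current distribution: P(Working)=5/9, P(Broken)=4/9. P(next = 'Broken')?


P(next=Broken) = Σᵢ P(now=i)×P(i→Broken)
= 5/9×4/5 + 4/9×1/3
= 4/9 + 4/27 = 16/27

P = 16/27 ≈ 0.5926


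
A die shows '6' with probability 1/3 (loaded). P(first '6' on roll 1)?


Geometric: P(X=1) = (1-p)^(k-1)×p = (2/3)^0×1/3 = 1/3

P(X=1) = 1/3 ≈ 33.33%


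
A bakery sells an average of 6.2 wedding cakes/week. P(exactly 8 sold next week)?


Poisson(λ=6.2): P(X=8) = e^(-λ)×λ^k/k!
= e^(-6.2) × 6.2^8 / 8!
≈ 0.002029430636 × 2183401.05585 / 40320 ≈ 0.109897

P(X=8) ≈ 0.109897 ≈ 10.99%


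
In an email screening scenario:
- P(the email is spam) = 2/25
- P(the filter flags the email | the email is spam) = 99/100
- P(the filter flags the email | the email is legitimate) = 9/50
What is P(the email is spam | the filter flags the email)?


Using Bayes' theorem:
P(A|B) = P(B|A)·P(A) / P(B)

P(the filter flags the email) = 99/100 × 2/25 + 9/50 × 23/25
= 99/1250 + 207/1250 = 153/625

P(the email is spam|the filter flags the email) = (99/1250) / (153/625) = 11/34

P(the email is spam|the filter flags the email) = 11/34 ≈ 32.35%


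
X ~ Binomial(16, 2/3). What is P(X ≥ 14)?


P(X ≥ 14) = Σ P(X=i) for i=14..16
P(X=14) = 655360/14348907
P(X=15) = 524288/43046721
P(X=16) = 65536/43046721
Sum = 851968/14348907

P(X ≥ 14) = 851968/14348907 ≈ 5.94%


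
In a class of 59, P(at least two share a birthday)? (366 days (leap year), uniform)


P(all different) = Π(366-i)/366 for i=0..58
= 0.007112
P(match) = 1 - 0.007112 = 0.992888

P ≈ 0.9929 ≈ 99.29%


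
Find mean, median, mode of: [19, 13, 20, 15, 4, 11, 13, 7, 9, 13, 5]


Sorted: [4, 5, 7, 9, 11, 13, 13, 13, 15, 19, 20]
Mean = 129/11
Median = 13
Freq: {19: 1, 13: 3, 20: 1, 15: 1, 4: 1, 11: 1, 7: 1, 9: 1, 5: 1}
Mode: [13]

Mean=129/11, Median=13, Mode=13


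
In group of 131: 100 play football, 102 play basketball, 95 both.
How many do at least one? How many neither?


|A∪B| = 100+102-95 = 107
Neither = 131-107 = 24

At least one: 107; Neither: 24


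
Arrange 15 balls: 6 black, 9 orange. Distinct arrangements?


15!/(6!×9!) = 5005

5005


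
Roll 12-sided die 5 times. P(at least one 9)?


P(no 9)^5 = (11/12)^5 = 161051/248832
P(≥1) = 1 - 161051/248832 = 87781/248832

P = 87781/248832 ≈ 35.28%


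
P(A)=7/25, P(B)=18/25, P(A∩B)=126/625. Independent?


P(A)×P(B) = 126/625
P(A∩B) = 126/625
Equal ✓ → Independent

Yes, independent


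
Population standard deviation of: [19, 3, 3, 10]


Mean = 35/4
  (19-35/4)²=1681/16
  (3-35/4)²=529/16
  (3-35/4)²=529/16
  (10-35/4)²=25/16
Σ(x-μ)² = 691/4
σ² = (691/4)/4 = 691/16

σ = √(691/16) ≈ 6.5717


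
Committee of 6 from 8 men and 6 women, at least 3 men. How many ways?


Count by #men:
  3M,3W: C(8,3)×C(6,3)=1120
  4M,2W: C(8,4)×C(6,2)=1050
  5M,1W: C(8,5)×C(6,1)=336
  6M,0W: C(8,6)×C(6,0)=28
Total = 2534

2534


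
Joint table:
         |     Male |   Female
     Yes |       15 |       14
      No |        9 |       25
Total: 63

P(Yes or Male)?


P(Yes∨Male) = P(Yes) + P(Male) - P(Yes∧Male)
= (29 + 24 - 15)/63 = 38/63

P = 38/63 ≈ 60.32%


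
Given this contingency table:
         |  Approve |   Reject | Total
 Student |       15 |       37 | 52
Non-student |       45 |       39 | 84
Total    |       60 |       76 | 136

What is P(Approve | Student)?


P(Approve | Student) = 15/(15+37) = 15/52

P(Approve|Student) = 15/52 ≈ 28.85%


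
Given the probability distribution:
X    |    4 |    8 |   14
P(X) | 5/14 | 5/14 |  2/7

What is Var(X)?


E[X] = 58/7
E[X²] = 592/7
Var(X) = E[X²] - (E[X])² = 592/7 - 3364/49 = 780/49

Var(X) = 780/49 ≈ 15.9184


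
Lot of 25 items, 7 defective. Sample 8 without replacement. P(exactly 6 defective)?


Hypergeometric: C(7,6)×C(18,2)/C(25,8)
= 7×153/1081575 = 119/120175

P(X=6) = 119/120175 ≈ 0.10%


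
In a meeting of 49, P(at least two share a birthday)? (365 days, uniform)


P(all different) = Π(365-i)/365 for i=0..48
= 0.034220
P(match) = 1 - 0.034220 = 0.965780

P ≈ 0.9658 ≈ 96.58%


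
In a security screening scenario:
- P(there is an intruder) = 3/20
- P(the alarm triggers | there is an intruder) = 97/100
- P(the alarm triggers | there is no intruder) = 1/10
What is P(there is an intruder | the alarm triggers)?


Using Bayes' theorem:
P(A|B) = P(B|A)·P(A) / P(B)

P(the alarm triggers) = 97/100 × 3/20 + 1/10 × 17/20
= 291/2000 + 17/200 = 461/2000

P(there is an intruder|the alarm triggers) = (291/2000) / (461/2000) = 291/461

P(there is an intruder|the alarm triggers) = 291/461 ≈ 63.12%


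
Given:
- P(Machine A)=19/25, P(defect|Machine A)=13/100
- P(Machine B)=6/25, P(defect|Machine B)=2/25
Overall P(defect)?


P(B) = Σ P(B|Aᵢ)×P(Aᵢ)
  13/100×19/25 = 247/2500
  2/25×6/25 = 12/625
Sum = 59/500

P(defect) = 59/500 ≈ 11.80%


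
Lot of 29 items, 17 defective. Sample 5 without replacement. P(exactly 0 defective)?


Hypergeometric: C(17,0)×C(12,5)/C(29,5)
= 1×792/118755 = 88/13195

P(X=0) = 88/13195 ≈ 0.67%


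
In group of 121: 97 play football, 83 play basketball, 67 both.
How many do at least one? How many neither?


|A∪B| = 97+83-67 = 113
Neither = 121-113 = 8

At least one: 113; Neither: 8


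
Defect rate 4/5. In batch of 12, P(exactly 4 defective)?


Binomial: P(X=4) = C(12,4)×p^4×(1-p)^8
= 495 × 256/625 × 1/390625 = 25344/48828125

P(X=4) = 25344/48828125 ≈ 0.05%


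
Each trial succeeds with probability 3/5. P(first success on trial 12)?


Geometric: P(X=12) = (1-p)^(k-1)×p = (2/5)^11×3/5 = 6144/244140625

P(X=12) = 6144/244140625 ≈ 0.00%


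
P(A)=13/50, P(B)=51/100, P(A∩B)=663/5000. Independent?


P(A)×P(B) = 663/5000
P(A∩B) = 663/5000
Equal ✓ → Independent

Yes, independent


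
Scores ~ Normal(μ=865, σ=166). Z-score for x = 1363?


z = (x - μ)/σ = (1363 - 865)/166 = 3.0

z = 3.0


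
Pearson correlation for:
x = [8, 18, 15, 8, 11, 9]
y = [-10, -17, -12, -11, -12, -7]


n=6, Σx=69, Σy=-69, Σxy=-849, Σx²=879, Σy²=847
r = (6×(-849) - 69×(-69))/√((6×879 - 69²)(6×847 - (-69)²))
= -333/√(513×321) = -333/√164673 ≈ -333/405.7992 ≈ -0.8206

r ≈ -0.8206


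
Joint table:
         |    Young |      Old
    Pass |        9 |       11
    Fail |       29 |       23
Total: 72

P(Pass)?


P(Pass) = (9+11)/72 = 20/72 = 5/18

P(Pass) = 5/18 ≈ 27.78%


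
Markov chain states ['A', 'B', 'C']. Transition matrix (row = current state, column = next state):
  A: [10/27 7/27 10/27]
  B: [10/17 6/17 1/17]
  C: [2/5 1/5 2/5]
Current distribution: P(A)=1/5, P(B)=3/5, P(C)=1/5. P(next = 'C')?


P(next=C) = Σᵢ P(now=i)×P(i→C)
= 1/5×10/27 + 3/5×1/17 + 1/5×2/5
= 2/27 + 3/85 + 2/25 = 2173/11475

P = 2173/11475 ≈ 0.1894


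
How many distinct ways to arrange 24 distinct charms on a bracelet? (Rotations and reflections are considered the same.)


Free circular arrangements: rotations and reflections both identified.
(n-1)!/2 = 23!/2 = 25852016738884976640000/2 = 12926008369442488320000

12926008369442488320000


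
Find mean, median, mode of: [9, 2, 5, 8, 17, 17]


Sorted: [2, 5, 8, 9, 17, 17]
Mean = 58/6 = 29/3
Median = 17/2
Freq: {9: 1, 2: 1, 5: 1, 8: 1, 17: 2}
Mode: [17]

Mean=29/3, Median=17/2, Mode=17


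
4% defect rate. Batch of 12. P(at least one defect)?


P(all good) = (24/25)^12 = 36520347436056576/59604644775390625
P(≥1 defect) = 23084297339334049/59604644775390625

P = 23084297339334049/59604644775390625 ≈ 38.73%


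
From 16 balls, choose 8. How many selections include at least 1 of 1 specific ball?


Complement: C(16,8) - C(15,8) = 12870 - 6435 = 6435

6435


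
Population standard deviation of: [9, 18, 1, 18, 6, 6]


Mean = 58/6 = 29/3
  (9-29/3)²=4/9
  (18-29/3)²=625/9
  (1-29/3)²=676/9
  (18-29/3)²=625/9
  (6-29/3)²=121/9
  (6-29/3)²=121/9
Σ(x-μ)² = 724/3
σ² = (724/3)/6 = 362/9

σ = √(362/9) ≈ 6.3421


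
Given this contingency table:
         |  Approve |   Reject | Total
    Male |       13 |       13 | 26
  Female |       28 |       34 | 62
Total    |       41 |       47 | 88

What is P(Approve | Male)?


P(Approve | Male) = 13/(13+13) = 13/26 = 1/2

P(Approve|Male) = 1/2 ≈ 50.00%


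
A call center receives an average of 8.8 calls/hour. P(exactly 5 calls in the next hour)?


Poisson(λ=8.8): P(X=5) = e^(-λ)×λ^k/k!
= e^(-8.8) × 8.8^5 / 5!
≈ 0.0001507330751 × 52773.19168 / 120 ≈ 0.066289

P(X=5) ≈ 0.066289 ≈ 6.63%


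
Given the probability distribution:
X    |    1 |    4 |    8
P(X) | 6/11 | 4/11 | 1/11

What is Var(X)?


E[X] = 30/11
E[X²] = 134/11
Var(X) = E[X²] - (E[X])² = 134/11 - 900/121 = 574/121

Var(X) = 574/121 ≈ 4.7438


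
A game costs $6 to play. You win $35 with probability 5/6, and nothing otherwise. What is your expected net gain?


E[gain] = (35-6)×5/6 + (-6)×1/6
= 145/6 - 1 = 139/6

Expected net gain = $139/6 ≈ $23.17


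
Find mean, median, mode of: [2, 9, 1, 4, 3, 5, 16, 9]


Sorted: [1, 2, 3, 4, 5, 9, 9, 16]
Mean = 49/8
Median = 9/2
Freq: {2: 1, 9: 2, 1: 1, 4: 1, 3: 1, 5: 1, 16: 1}
Mode: [9]

Mean=49/8, Median=9/2, Mode=9


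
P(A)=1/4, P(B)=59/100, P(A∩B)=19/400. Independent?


P(A)×P(B) = 59/400
P(A∩B) = 19/400
Not equal → NOT independent

No, not independent


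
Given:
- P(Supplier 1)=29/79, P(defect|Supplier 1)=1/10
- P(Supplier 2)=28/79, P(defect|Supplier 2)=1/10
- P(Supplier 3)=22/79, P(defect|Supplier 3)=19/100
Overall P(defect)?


P(B) = Σ P(B|Aᵢ)×P(Aᵢ)
  1/10×29/79 = 29/790
  1/10×28/79 = 14/395
  19/100×22/79 = 209/3950
Sum = 247/1975

P(defect) = 247/1975 ≈ 12.51%


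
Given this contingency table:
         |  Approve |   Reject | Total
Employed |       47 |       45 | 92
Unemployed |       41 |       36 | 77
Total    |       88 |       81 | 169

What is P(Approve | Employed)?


P(Approve | Employed) = 47/(47+45) = 47/92

P(Approve|Employed) = 47/92 ≈ 51.09%


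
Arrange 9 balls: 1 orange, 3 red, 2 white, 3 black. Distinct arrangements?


9!/(1!×3!×2!×3!) = 5040

5040


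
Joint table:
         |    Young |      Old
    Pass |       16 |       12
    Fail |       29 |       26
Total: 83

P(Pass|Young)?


P(Pass|Young) = 16/(16+29) = 16/45

P = 16/45 ≈ 35.56%


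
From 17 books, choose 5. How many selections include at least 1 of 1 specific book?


Complement: C(17,5) - C(16,5) = 6188 - 4368 = 1820

1820


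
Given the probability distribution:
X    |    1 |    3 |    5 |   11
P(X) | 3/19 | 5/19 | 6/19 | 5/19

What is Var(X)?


E[X] = 103/19
E[X²] = 803/19
Var(X) = E[X²] - (E[X])² = 803/19 - 10609/361 = 4648/361

Var(X) = 4648/361 ≈ 12.8753


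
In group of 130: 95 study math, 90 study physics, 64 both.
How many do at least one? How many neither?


|A∪B| = 95+90-64 = 121
Neither = 130-121 = 9

At least one: 121; Neither: 9


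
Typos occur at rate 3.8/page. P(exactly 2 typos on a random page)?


Poisson(λ=3.8): P(X=2) = e^(-λ)×λ^k/k!
= e^(-3.8) × 3.8^2 / 2!
≈ 0.02237077186 × 14.44 / 2 ≈ 0.161517

P(X=2) ≈ 0.161517 ≈ 16.15%


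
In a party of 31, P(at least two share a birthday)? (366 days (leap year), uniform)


P(all different) = Π(366-i)/366 for i=0..30
= 0.270541
P(match) = 1 - 0.270541 = 0.729459

P ≈ 0.7295 ≈ 72.95%


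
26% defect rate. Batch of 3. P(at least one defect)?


P(all good) = (37/50)^3 = 50653/125000
P(≥1 defect) = 74347/125000

P = 74347/125000 ≈ 59.48%


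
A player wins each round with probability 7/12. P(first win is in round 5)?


Geometric: P(X=5) = (1-p)^(k-1)×p = (5/12)^4×7/12 = 4375/248832

P(X=5) = 4375/248832 ≈ 1.76%


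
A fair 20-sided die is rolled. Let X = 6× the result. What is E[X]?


E[die] = (1+20)/2 = 21/2
E[X] = 6 × 21/2 = 63

E[X] = 63


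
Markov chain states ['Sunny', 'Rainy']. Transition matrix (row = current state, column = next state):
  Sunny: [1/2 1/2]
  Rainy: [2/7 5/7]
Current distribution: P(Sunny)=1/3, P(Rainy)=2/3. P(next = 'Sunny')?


P(next=Sunny) = Σᵢ P(now=i)×P(i→Sunny)
= 1/3×1/2 + 2/3×2/7
= 1/6 + 4/21 = 5/14

P = 5/14 ≈ 0.3571


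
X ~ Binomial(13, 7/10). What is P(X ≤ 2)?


P(X ≤ 2) = Σ P(X=i) for i=0..2
P(X=0) = 1594323/10000000000000
P(X=1) = 48361131/10000000000000
P(X=2) = 338527917/5000000000000
Sum = 90876411/1250000000000

P(X ≤ 2) = 90876411/1250000000000 ≈ 0.01%


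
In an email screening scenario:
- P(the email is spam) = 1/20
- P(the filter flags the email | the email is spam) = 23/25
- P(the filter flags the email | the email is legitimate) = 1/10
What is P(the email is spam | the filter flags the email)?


Using Bayes' theorem:
P(A|B) = P(B|A)·P(A) / P(B)

P(the filter flags the email) = 23/25 × 1/20 + 1/10 × 19/20
= 23/500 + 19/200 = 141/1000

P(the email is spam|the filter flags the email) = (23/500) / (141/1000) = 46/141

P(the email is spam|the filter flags the email) = 46/141 ≈ 32.62%


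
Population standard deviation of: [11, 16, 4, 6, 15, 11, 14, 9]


Mean = 86/8 = 43/4
  (11-43/4)²=1/16
  (16-43/4)²=441/16
  (4-43/4)²=729/16
  (6-43/4)²=361/16
  (15-43/4)²=289/16
  (11-43/4)²=1/16
  (14-43/4)²=169/16
  (9-43/4)²=49/16
Σ(x-μ)² = 255/2
σ² = (255/2)/8 = 255/16

σ = √(255/16) ≈ 3.9922


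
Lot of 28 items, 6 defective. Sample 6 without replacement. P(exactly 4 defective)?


Hypergeometric: C(6,4)×C(22,2)/C(28,6)
= 15×231/376740 = 11/1196

P(X=4) = 11/1196 ≈ 0.92%


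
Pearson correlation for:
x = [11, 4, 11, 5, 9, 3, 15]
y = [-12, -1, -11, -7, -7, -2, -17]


n=7, Σx=58, Σy=-57, Σxy=-616, Σx²=598, Σy²=657
r = (7×(-616) - 58×(-57))/√((7×598 - 58²)(7×657 - (-57)²))
= -1006/√(822×1350) = -1006/√1109700 ≈ -1006/1053.4230 ≈ -0.9550

r ≈ -0.9550


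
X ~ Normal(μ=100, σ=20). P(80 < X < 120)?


z₁=(80-100)/20=-1.0, z₂=(120-100)/20=1.0
P = Φ(1.0) - Φ(-1.0) = 0.841345 - 0.158655 = 0.682690 ≈ 0.6827

P(80 < X < 120) ≈ 0.6827


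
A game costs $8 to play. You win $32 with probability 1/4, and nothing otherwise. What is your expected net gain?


E[gain] = (32-8)×1/4 + (-8)×3/4
= 6 - 6 = 0

Expected net gain = $0 ≈ $0.00


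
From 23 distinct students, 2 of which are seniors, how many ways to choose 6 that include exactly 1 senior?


Choose 1 of the 2 seniors and 5 of the other 21 students:
C(2,1)×C(21,5) = 2×20349 = 40698

40698


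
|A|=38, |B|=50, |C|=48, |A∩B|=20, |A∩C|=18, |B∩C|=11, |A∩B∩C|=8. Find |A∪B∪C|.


|A∪B∪C| = 38+50+48-20-18-11+8 = 95

|A∪B∪C| = 95


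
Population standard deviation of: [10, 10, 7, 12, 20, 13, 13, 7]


Mean = 92/8 = 23/2
  (10-23/2)²=9/4
  (10-23/2)²=9/4
  (7-23/2)²=81/4
  (12-23/2)²=1/4
  (20-23/2)²=289/4
  (13-23/2)²=9/4
  (13-23/2)²=9/4
  (7-23/2)²=81/4
Σ(x-μ)² = 122
σ² = 122/8 = 61/4

σ = √(61/4) ≈ 3.9051


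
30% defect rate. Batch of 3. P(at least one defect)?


P(all good) = (7/10)^3 = 343/1000
P(≥1 defect) = 657/1000

P = 657/1000 ≈ 65.70%


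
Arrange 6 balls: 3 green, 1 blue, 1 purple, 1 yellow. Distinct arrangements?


6!/(3!×1!×1!×1!) = 120

120


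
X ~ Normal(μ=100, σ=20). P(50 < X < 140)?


z₁=(50-100)/20=-2.5, z₂=(140-100)/20=2.0
P = Φ(2.0) - Φ(-2.5) = 0.977250 - 0.006210 = 0.971040 ≈ 0.9710

P(50 < X < 140) ≈ 0.9710


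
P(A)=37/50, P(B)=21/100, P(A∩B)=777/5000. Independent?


P(A)×P(B) = 777/5000
P(A∩B) = 777/5000
Equal ✓ → Independent

Yes, independent


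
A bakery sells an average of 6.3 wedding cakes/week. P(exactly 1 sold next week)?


Poisson(λ=6.3): P(X=1) = e^(-λ)×λ^k/k!
= e^(-6.3) × 6.3^1 / 1!
≈ 0.001836304777 × 6.3 / 1 ≈ 0.011569

P(X=1) ≈ 0.011569 ≈ 1.16%


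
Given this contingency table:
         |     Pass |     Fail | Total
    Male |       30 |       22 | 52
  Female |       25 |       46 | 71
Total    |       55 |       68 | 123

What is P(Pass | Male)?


P(Pass | Male) = 30/(30+22) = 30/52 = 15/26

P(Pass|Male) = 15/26 ≈ 57.69%


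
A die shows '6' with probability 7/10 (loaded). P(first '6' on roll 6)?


Geometric: P(X=6) = (1-p)^(k-1)×p = (3/10)^5×7/10 = 1701/1000000

P(X=6) = 1701/1000000 ≈ 0.17%


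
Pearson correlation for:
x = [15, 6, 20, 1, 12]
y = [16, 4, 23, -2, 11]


n=5, Σx=54, Σy=52, Σxy=854, Σx²=806, Σy²=926
r = (5×854 - 54×52)/√((5×806 - 54²)(5×926 - 52²))
= 1462/√(1114×1926) = 1462/√2145564 ≈ 1462/1464.7744 ≈ 0.9981

r ≈ 0.9981


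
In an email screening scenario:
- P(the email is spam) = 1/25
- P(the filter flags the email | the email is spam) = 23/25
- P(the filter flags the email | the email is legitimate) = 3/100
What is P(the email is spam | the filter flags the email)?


Using Bayes' theorem:
P(A|B) = P(B|A)·P(A) / P(B)

P(the filter flags the email) = 23/25 × 1/25 + 3/100 × 24/25
= 23/625 + 18/625 = 41/625

P(the email is spam|the filter flags the email) = (23/625) / (41/625) = 23/41

P(the email is spam|the filter flags the email) = 23/41 ≈ 56.10%


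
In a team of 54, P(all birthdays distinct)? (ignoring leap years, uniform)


P(all different) = Π(365-i)/365 for i=0..53
= (365/365)×(364/365)×...×(312/365)
= 0.016123

P ≈ 0.0161 ≈ 1.61%


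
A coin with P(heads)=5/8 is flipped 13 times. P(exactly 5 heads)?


Binomial: P(X=5) = C(13,5)×p^5×(1-p)^8
= 1287 × 3125/32768 × 6561/16777216 = 26387521875/549755813888

P(X=5) = 26387521875/549755813888 ≈ 4.80%


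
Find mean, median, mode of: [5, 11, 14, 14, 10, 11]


Sorted: [5, 10, 11, 11, 14, 14]
Mean = 65/6
Median = 11
Freq: {5: 1, 11: 2, 14: 2, 10: 1}
Mode: [11, 14]

Mean=65/6, Median=11, Mode=[11, 14]


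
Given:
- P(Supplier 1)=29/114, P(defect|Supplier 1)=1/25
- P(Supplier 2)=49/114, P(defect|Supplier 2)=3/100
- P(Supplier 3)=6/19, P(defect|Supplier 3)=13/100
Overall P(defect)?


P(B) = Σ P(B|Aᵢ)×P(Aᵢ)
  1/25×29/114 = 29/2850
  3/100×49/114 = 49/3800
  13/100×6/19 = 39/950
Sum = 731/11400

P(defect) = 731/11400 ≈ 6.41%


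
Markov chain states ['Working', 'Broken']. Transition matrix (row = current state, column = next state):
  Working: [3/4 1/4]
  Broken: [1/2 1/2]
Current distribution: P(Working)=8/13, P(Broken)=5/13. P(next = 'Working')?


P(next=Working) = Σᵢ P(now=i)×P(i→Working)
= 8/13×3/4 + 5/13×1/2
= 6/13 + 5/26 = 17/26

P = 17/26 ≈ 0.6538


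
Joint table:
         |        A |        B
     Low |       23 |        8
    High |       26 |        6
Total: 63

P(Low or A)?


P(Low∨A) = P(Low) + P(A) - P(Low∧A)
= (31 + 49 - 23)/63 = 57/63 = 19/21

P = 19/21 ≈ 90.48%


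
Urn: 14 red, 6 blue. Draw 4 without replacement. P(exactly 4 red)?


Hypergeometric: C(14,4)×C(6,0)/C(20,4)
= 1001×1/4845 = 1001/4845

P(X=4) = 1001/4845 ≈ 20.66%


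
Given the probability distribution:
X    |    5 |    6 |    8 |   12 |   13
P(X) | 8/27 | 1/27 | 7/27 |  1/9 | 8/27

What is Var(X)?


E[X] = 242/27
E[X²] = 2468/27
Var(X) = E[X²] - (E[X])² = 2468/27 - 58564/729 = 8072/729

Var(X) = 8072/729 ≈ 11.0727


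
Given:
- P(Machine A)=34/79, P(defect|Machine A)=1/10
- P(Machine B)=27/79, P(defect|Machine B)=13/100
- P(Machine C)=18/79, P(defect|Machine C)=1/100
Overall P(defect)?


P(B) = Σ P(B|Aᵢ)×P(Aᵢ)
  1/10×34/79 = 17/395
  13/100×27/79 = 351/7900
  1/100×18/79 = 9/3950
Sum = 709/7900

P(defect) = 709/7900 ≈ 8.97%


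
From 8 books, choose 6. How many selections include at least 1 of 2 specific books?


Complement: C(8,6) - C(6,6) = 28 - 1 = 27

27


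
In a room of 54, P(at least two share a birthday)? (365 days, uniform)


P(all different) = Π(365-i)/365 for i=0..53
= 0.016123
P(match) = 1 - 0.016123 = 0.983877

P ≈ 0.9839 ≈ 98.39%


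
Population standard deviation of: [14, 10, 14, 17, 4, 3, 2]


Mean = 64/7
  (14-64/7)²=1156/49
  (10-64/7)²=36/49
  (14-64/7)²=1156/49
  (17-64/7)²=3025/49
  (4-64/7)²=1296/49
  (3-64/7)²=1849/49
  (2-64/7)²=2500/49
Σ(x-μ)² = 1574/7
σ² = (1574/7)/7 = 1574/49

σ = √(1574/49) ≈ 5.6677


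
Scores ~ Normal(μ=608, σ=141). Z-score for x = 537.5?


z = (x - μ)/σ = (537.5 - 608)/141 = -0.5

z = -0.5


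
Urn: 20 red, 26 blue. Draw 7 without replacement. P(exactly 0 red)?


Hypergeometric: C(20,0)×C(26,7)/C(46,7)
= 1×657800/53524680 = 65/5289

P(X=0) = 65/5289 ≈ 1.23%


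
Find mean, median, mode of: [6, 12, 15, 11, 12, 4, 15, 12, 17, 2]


Sorted: [2, 4, 6, 11, 12, 12, 12, 15, 15, 17]
Mean = 106/10 = 53/5
Median = 12
Freq: {6: 1, 12: 3, 15: 2, 11: 1, 4: 1, 17: 1, 2: 1}
Mode: [12]

Mean=53/5, Median=12, Mode=12


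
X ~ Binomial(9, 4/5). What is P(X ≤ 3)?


P(X ≤ 3) = Σ P(X=i) for i=0..3
P(X=0) = 1/1953125
P(X=1) = 36/1953125
P(X=2) = 576/1953125
P(X=3) = 5376/1953125
Sum = 5989/1953125

P(X ≤ 3) = 5989/1953125 ≈ 0.31%


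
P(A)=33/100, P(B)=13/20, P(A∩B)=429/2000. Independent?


P(A)×P(B) = 429/2000
P(A∩B) = 429/2000
Equal ✓ → Independent

Yes, independent


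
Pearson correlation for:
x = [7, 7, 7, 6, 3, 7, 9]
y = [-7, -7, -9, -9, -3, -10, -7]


n=7, Σx=46, Σy=-52, Σxy=-357, Σx²=322, Σy²=418
r = (7×(-357) - 46×(-52))/√((7×322 - 46²)(7×418 - (-52)²))
= -107/√(138×222) = -107/√30636 ≈ -107/175.0314 ≈ -0.6113

r ≈ -0.6113


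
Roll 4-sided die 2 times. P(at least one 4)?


P(no 4)^2 = (3/4)^2 = 9/16
P(≥1) = 1 - 9/16 = 7/16

P = 7/16 ≈ 43.75%


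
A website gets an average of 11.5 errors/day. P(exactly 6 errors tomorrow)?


Poisson(λ=11.5): P(X=6) = e^(-λ)×λ^k/k!
= e^(-11.5) × 11.5^6 / 6!
≈ 1.01300936e-05 × 2313060.76562 / 720 ≈ 0.032544

P(X=6) ≈ 0.032544 ≈ 3.25%


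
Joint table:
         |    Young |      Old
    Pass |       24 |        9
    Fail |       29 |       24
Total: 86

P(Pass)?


P(Pass) = (24+9)/86 = 33/86

P(Pass) = 33/86 ≈ 38.37%


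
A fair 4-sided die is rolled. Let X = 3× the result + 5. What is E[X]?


E[die] = (1+4)/2 = 5/2
E[X] = 3×5/2 + 5 = 25/2

E[X] = 25/2


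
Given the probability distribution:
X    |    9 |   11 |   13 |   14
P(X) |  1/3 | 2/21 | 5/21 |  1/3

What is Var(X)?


E[X] = 248/21
E[X²] = 3026/21
Var(X) = E[X²] - (E[X])² = 3026/21 - 61504/441 = 2042/441

Var(X) = 2042/441 ≈ 4.6304


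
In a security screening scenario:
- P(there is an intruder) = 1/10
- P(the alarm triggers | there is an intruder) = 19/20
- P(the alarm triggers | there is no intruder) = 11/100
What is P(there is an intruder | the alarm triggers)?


Using Bayes' theorem:
P(A|B) = P(B|A)·P(A) / P(B)

P(the alarm triggers) = 19/20 × 1/10 + 11/100 × 9/10
= 19/200 + 99/1000 = 97/500

P(there is an intruder|the alarm triggers) = (19/200) / (97/500) = 95/194

P(there is an intruder|the alarm triggers) = 95/194 ≈ 48.97%


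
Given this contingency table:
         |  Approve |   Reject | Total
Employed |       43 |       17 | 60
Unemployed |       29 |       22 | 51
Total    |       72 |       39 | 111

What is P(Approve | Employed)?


P(Approve | Employed) = 43/(43+17) = 43/60

P(Approve|Employed) = 43/60 ≈ 71.67%


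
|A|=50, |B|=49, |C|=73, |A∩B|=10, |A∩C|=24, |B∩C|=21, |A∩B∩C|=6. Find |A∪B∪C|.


|A∪B∪C| = 50+49+73-10-24-21+6 = 123

|A∪B∪C| = 123


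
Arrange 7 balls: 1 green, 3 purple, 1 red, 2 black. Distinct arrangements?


7!/(1!×3!×1!×2!) = 420

420


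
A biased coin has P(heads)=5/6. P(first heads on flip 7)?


Geometric: P(X=7) = (1-p)^(k-1)×p = (1/6)^6×5/6 = 5/279936

P(X=7) = 5/279936 ≈ 0.00%


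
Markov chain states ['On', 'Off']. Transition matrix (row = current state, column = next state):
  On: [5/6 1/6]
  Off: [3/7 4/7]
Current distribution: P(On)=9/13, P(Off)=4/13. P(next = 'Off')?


P(next=Off) = Σᵢ P(now=i)×P(i→Off)
= 9/13×1/6 + 4/13×4/7
= 3/26 + 16/91 = 53/182

P = 53/182 ≈ 0.2912


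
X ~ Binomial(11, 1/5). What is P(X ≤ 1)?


P(X ≤ 1) = Σ P(X=i) for i=0..1
P(X=0) = 4194304/48828125
P(X=1) = 11534336/48828125
Sum = 3145728/9765625

P(X ≤ 1) = 3145728/9765625 ≈ 32.21%


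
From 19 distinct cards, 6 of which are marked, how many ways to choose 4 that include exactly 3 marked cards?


Choose 3 of the 6 marked cards and 1 of the other 13 cards:
C(6,3)×C(13,1) = 20×13 = 260

260


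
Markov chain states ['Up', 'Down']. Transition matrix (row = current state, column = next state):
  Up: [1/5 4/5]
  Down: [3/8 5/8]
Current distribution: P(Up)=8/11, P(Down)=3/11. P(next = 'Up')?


P(next=Up) = Σᵢ P(now=i)×P(i→Up)
= 8/11×1/5 + 3/11×3/8
= 8/55 + 9/88 = 109/440

P = 109/440 ≈ 0.2477


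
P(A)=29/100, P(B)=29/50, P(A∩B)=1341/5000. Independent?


P(A)×P(B) = 841/5000
P(A∩B) = 1341/5000
Not equal → NOT independent

No, not independent


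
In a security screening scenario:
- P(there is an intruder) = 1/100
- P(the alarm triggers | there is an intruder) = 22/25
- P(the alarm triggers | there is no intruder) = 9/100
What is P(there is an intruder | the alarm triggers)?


Using Bayes' theorem:
P(A|B) = P(B|A)·P(A) / P(B)

P(the alarm triggers) = 22/25 × 1/100 + 9/100 × 99/100
= 11/1250 + 891/10000 = 979/10000

P(there is an intruder|the alarm triggers) = (11/1250) / (979/10000) = 8/89

P(there is an intruder|the alarm triggers) = 8/89 ≈ 8.99%


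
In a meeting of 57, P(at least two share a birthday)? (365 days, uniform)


P(all different) = Π(365-i)/365 for i=0..56
= 0.009878
P(match) = 1 - 0.009878 = 0.990122

P ≈ 0.9901 ≈ 99.01%


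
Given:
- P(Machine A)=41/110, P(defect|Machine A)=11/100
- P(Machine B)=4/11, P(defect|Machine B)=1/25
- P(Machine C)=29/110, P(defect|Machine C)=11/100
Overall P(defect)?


P(B) = Σ P(B|Aᵢ)×P(Aᵢ)
  11/100×41/110 = 41/1000
  1/25×4/11 = 4/275
  11/100×29/110 = 29/1000
Sum = 93/1100

P(defect) = 93/1100 ≈ 8.45%


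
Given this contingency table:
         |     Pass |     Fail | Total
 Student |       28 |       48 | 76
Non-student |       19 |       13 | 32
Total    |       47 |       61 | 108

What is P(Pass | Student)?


P(Pass | Student) = 28/(28+48) = 28/76 = 7/19

P(Pass|Student) = 7/19 ≈ 36.84%


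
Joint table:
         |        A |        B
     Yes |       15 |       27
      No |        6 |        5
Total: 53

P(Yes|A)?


P(Yes|A) = 15/(15+6) = 15/21 = 5/7

P = 5/7 ≈ 71.43%


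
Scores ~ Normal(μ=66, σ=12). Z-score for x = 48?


z = (x - μ)/σ = (48 - 66)/12 = -1.5

z = -1.5


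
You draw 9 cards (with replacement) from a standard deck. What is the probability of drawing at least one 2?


P(not a 2) = 48/52 = 12/13
P(none in 9 draws) = (12/13)^9 = 5159780352/10604499373
P(≥1 2) = 1 - 5159780352/10604499373 = 5444719021/10604499373

P = 5444719021/10604499373 ≈ 51.34%


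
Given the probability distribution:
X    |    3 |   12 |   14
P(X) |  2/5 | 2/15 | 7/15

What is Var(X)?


E[X] = 28/3
E[X²] = 1714/15
Var(X) = E[X²] - (E[X])² = 1714/15 - 784/9 = 1222/45

Var(X) = 1222/45 ≈ 27.1556


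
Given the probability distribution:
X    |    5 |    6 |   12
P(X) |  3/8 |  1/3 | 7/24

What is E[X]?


E[X] = Σ x·P(X=x)
= (5)×(3/8) + (6)×(1/3) + (12)×(7/24)
= 59/8

E[X] = 59/8


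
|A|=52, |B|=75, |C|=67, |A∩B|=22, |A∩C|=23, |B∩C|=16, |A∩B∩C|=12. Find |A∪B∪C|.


|A∪B∪C| = 52+75+67-22-23-16+12 = 145

|A∪B∪C| = 145


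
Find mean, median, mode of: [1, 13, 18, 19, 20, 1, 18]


Sorted: [1, 1, 13, 18, 18, 19, 20]
Mean = 90/7
Median = 18
Freq: {1: 2, 13: 1, 18: 2, 19: 1, 20: 1}
Mode: [1, 18]

Mean=90/7, Median=18, Mode=[1, 18]


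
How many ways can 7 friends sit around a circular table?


Circular arrangements of 7 distinct objects: fix one position to break rotational symmetry.
(n-1)! = 6! = 720

720


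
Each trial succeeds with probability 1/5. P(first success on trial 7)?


Geometric: P(X=7) = (1-p)^(k-1)×p = (4/5)^6×1/5 = 4096/78125

P(X=7) = 4096/78125 ≈ 5.24%


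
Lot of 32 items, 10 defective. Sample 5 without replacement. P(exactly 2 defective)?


Hypergeometric: C(10,2)×C(22,3)/C(32,5)
= 45×1540/201376 = 2475/7192

P(X=2) = 2475/7192 ≈ 34.41%


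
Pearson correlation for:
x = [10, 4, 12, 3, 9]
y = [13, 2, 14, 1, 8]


n=5, Σx=38, Σy=38, Σxy=381, Σx²=350, Σy²=434
r = (5×381 - 38×38)/√((5×350 - 38²)(5×434 - 38²))
= 461/√(306×726) = 461/√222156 ≈ 461/471.3343 ≈ 0.9781

r ≈ 0.9781


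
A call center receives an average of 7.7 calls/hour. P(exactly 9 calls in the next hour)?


Poisson(λ=7.7): P(X=9) = e^(-λ)×λ^k/k!
= e^(-7.7) × 7.7^9 / 9!
≈ 0.0004528271829 × 95151694.4492 / 362880 ≈ 0.118737

P(X=9) ≈ 0.118737 ≈ 11.87%


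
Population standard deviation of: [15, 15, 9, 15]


Mean = 54/4 = 27/2
  (15-27/2)²=9/4
  (15-27/2)²=9/4
  (9-27/2)²=81/4
  (15-27/2)²=9/4
Σ(x-μ)² = 27
σ² = 27/4

σ = √(27/4) ≈ 2.5981


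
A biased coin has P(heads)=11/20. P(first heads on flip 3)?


Geometric: P(X=3) = (1-p)^(k-1)×p = (9/20)^2×11/20 = 891/8000

P(X=3) = 891/8000 ≈ 11.14%


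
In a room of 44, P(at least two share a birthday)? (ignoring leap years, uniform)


P(all different) = Π(365-i)/365 for i=0..43
= 0.067115
P(match) = 1 - 0.067115 = 0.932885

P ≈ 0.9329 ≈ 93.29%


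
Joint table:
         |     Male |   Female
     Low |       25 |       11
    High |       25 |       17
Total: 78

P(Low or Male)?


P(Low∨Male) = P(Low) + P(Male) - P(Low∧Male)
= (36 + 50 - 25)/78 = 61/78

P = 61/78 ≈ 78.21%


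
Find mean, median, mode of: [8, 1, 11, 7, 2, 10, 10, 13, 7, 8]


Sorted: [1, 2, 7, 7, 8, 8, 10, 10, 11, 13]
Mean = 77/10
Median = 8
Freq: {8: 2, 1: 1, 11: 1, 7: 2, 2: 1, 10: 2, 13: 1}
Mode: [7, 8, 10]

Mean=77/10, Median=8, Mode=[7, 8, 10]


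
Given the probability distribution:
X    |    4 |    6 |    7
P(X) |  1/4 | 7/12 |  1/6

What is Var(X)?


E[X] = 17/3
E[X²] = 199/6
Var(X) = E[X²] - (E[X])² = 199/6 - 289/9 = 19/18

Var(X) = 19/18 ≈ 1.0556


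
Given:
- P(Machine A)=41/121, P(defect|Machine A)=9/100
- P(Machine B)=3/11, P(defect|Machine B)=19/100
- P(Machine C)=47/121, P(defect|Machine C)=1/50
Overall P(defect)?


P(B) = Σ P(B|Aᵢ)×P(Aᵢ)
  9/100×41/121 = 369/12100
  19/100×3/11 = 57/1100
  1/50×47/121 = 47/6050
Sum = 109/1210

P(defect) = 109/1210 ≈ 9.01%


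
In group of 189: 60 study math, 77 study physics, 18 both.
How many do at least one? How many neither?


|A∪B| = 60+77-18 = 119
Neither = 189-119 = 70

At least one: 119; Neither: 70


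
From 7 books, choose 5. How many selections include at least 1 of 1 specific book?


Complement: C(7,5) - C(6,5) = 21 - 6 = 15

15


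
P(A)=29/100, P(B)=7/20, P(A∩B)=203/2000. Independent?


P(A)×P(B) = 203/2000
P(A∩B) = 203/2000
Equal ✓ → Independent

Yes, independent


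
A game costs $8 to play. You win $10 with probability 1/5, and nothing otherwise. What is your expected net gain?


E[gain] = (10-8)×1/5 + (-8)×4/5
= 2/5 - 32/5 = -6

Expected net gain = $-6 ≈ $-6.00


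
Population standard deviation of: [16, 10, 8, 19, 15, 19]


Mean = 87/6 = 29/2
  (16-29/2)²=9/4
  (10-29/2)²=81/4
  (8-29/2)²=169/4
  (19-29/2)²=81/4
  (15-29/2)²=1/4
  (19-29/2)²=81/4
Σ(x-μ)² = 211/2
σ² = (211/2)/6 = 211/12

σ = √(211/12) ≈ 4.1932


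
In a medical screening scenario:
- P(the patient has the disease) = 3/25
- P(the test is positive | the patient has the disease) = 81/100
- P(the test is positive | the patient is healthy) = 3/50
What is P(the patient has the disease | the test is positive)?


Using Bayes' theorem:
P(A|B) = P(B|A)·P(A) / P(B)

P(the test is positive) = 81/100 × 3/25 + 3/50 × 22/25
= 243/2500 + 33/625 = 3/20

P(the patient has the disease|the test is positive) = (243/2500) / (3/20) = 81/125

P(the patient has the disease|the test is positive) = 81/125 ≈ 64.80%


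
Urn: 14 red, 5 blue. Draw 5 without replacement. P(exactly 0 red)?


Hypergeometric: C(14,0)×C(5,5)/C(19,5)
= 1×1/11628 = 1/11628

P(X=0) = 1/11628 ≈ 0.01%


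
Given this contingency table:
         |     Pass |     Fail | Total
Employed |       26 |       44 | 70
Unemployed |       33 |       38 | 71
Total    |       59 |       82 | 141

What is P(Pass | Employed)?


P(Pass | Employed) = 26/(26+44) = 26/70 = 13/35

P(Pass|Employed) = 13/35 ≈ 37.14%


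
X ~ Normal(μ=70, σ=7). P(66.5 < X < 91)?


z₁=(66.5-70)/7=-0.5, z₂=(91-70)/7=3.0
P = Φ(3.0) - Φ(-0.5) = 0.998650 - 0.308538 = 0.690112 ≈ 0.6901

P(66.5 < X < 91) ≈ 0.6901


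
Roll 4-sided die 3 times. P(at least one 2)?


P(no 2)^3 = (3/4)^3 = 27/64
P(≥1) = 1 - 27/64 = 37/64

P = 37/64 ≈ 57.81%


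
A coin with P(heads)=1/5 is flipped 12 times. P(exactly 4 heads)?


Binomial: P(X=4) = C(12,4)×p^4×(1-p)^8
= 495 × 1/625 × 65536/390625 = 6488064/48828125

P(X=4) = 6488064/48828125 ≈ 13.29%


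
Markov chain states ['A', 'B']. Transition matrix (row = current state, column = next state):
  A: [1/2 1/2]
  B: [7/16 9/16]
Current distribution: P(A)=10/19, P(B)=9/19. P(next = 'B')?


P(next=B) = Σᵢ P(now=i)×P(i→B)
= 10/19×1/2 + 9/19×9/16
= 5/19 + 81/304 = 161/304

P = 161/304 ≈ 0.5296


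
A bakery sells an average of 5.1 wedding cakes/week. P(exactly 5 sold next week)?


Poisson(λ=5.1): P(X=5) = e^(-λ)×λ^k/k!
= e^(-5.1) × 5.1^5 / 5!
≈ 0.006096746566 × 3450.25251 / 120 ≈ 0.175294

P(X=5) ≈ 0.175294 ≈ 17.53%


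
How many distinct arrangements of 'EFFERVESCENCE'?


Letters: 13, freq: {'E': 5, 'F': 2, 'R': 1, 'V': 1, 'S': 1, 'C': 2, 'N': 1}
13!/(5!×2!×1!×1!×1!×2!×1!) = 6227020800/480 = 12972960

12972960


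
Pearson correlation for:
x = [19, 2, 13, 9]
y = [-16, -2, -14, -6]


n=4, Σx=43, Σy=-38, Σxy=-544, Σx²=615, Σy²=492
r = (4×(-544) - 43×(-38))/√((4×615 - 43²)(4×492 - (-38)²))
= -542/√(611×524) = -542/√320164 ≈ -542/565.8304 ≈ -0.9579

r ≈ -0.9579


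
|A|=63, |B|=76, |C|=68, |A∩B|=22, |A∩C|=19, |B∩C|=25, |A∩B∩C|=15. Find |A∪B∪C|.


|A∪B∪C| = 63+76+68-22-19-25+15 = 156

|A∪B∪C| = 156


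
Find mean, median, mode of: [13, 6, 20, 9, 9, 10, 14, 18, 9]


Sorted: [6, 9, 9, 9, 10, 13, 14, 18, 20]
Mean = 108/9 = 12
Median = 10
Freq: {13: 1, 6: 1, 20: 1, 9: 3, 10: 1, 14: 1, 18: 1}
Mode: [9]

Mean=12, Median=10, Mode=9


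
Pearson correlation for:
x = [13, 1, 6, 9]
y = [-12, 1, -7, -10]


n=4, Σx=29, Σy=-28, Σxy=-287, Σx²=287, Σy²=294
r = (4×(-287) - 29×(-28))/√((4×287 - 29²)(4×294 - (-28)²))
= -336/√(307×392) = -336/√120344 ≈ -336/346.9063 ≈ -0.9686

r ≈ -0.9686


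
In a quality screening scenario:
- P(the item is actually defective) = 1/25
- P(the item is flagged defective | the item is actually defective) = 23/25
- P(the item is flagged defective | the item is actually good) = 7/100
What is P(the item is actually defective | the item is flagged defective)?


Using Bayes' theorem:
P(A|B) = P(B|A)·P(A) / P(B)

P(the item is flagged defective) = 23/25 × 1/25 + 7/100 × 24/25
= 23/625 + 42/625 = 13/125

P(the item is actually defective|the item is flagged defective) = (23/625) / (13/125) = 23/65

P(the item is actually defective|the item is flagged defective) = 23/65 ≈ 35.38%


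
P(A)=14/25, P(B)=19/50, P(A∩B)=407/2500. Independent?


P(A)×P(B) = 133/625
P(A∩B) = 407/2500
Not equal → NOT independent

No, not independent


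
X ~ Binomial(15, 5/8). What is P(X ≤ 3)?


P(X ≤ 3) = Σ P(X=i) for i=0..3
P(X=0) = 14348907/35184372088832
P(X=1) = 358722675/35184372088832
P(X=2) = 4185097875/35184372088832
P(X=3) = 30225706875/35184372088832
Sum = 8695969083/8796093022208

P(X ≤ 3) = 8695969083/8796093022208 ≈ 0.10%


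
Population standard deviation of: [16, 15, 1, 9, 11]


Mean = 52/5
  (16-52/5)²=784/25
  (15-52/5)²=529/25
  (1-52/5)²=2209/25
  (9-52/5)²=49/25
  (11-52/5)²=9/25
Σ(x-μ)² = 716/5
σ² = (716/5)/5 = 716/25

σ = √(716/25) ≈ 5.3516


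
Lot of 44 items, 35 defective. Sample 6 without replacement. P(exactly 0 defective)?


Hypergeometric: C(35,0)×C(9,6)/C(44,6)
= 1×84/7059052 = 3/252109

P(X=0) = 3/252109 ≈ 0.00%


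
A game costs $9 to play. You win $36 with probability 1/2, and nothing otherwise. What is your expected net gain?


E[gain] = (36-9)×1/2 + (-9)×1/2
= 27/2 - 9/2 = 9

Expected net gain = $9 ≈ $9.00


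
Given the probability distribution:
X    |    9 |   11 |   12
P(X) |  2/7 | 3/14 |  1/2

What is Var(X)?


E[X] = 153/14
E[X²] = 1695/14
Var(X) = E[X²] - (E[X])² = 1695/14 - 23409/196 = 321/196

Var(X) = 321/196 ≈ 1.6378


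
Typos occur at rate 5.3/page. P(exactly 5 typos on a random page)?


Poisson(λ=5.3): P(X=5) = e^(-λ)×λ^k/k!
= e^(-5.3) × 5.3^5 / 5!
≈ 0.004991593907 × 4181.95493 / 120 ≈ 0.173955

P(X=5) ≈ 0.173955 ≈ 17.40%
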